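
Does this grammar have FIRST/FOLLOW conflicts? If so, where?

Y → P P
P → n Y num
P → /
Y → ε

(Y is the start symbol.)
Nullable non-terminals: Y.
FIRST sets used below: FIRST(P) = { '/', 'n' }

Y: nullable alternative(s) Y → ε; FOLLOW(Y) = { $, 'num' }
  Y → P P: FIRST \ {ε} = { '/', 'n' } — disjoint from FOLLOW(Y)
  Y → ε: FIRST \ {ε} = { } — this is the only nullable alternative, skip

P has no nullable alternative, so no FIRST/FOLLOW check is needed there.

No FIRST/FOLLOW conflicts found.

Answer: No FIRST/FOLLOW conflicts.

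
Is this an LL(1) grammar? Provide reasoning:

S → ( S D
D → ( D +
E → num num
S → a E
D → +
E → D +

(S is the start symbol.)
Yes, the grammar is LL(1).

Relevant sets:
  FIRST(D) = { '(', '+' }

For S:
  PREDICT(S → '(' S D) = { '(' }
  PREDICT(S → a E) = { 'a' }
For D:
  PREDICT(D → '(' D '+') = { '(' }
  PREDICT(D → '+') = { '+' }
For E:
  PREDICT(E → num num) = { 'num' }
  PREDICT(E → D '+') = { '(', '+' }

All predict sets are disjoint. The grammar IS LL(1).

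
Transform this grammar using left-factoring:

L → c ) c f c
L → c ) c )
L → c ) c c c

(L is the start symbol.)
L → c ) c L'
L' → f c
L' → )
L' → c c

Left-factoring transforms A → αβ₁ | αβ₂ into A → αA' and A' → β₁ | β₂
(α is the longest common prefix among the alternatives). Repeat until
no nonterminal has two alternatives with a common prefix.

Round 1: L has alternatives sharing prefix 'c ) c'. Introduce L': L → c ) c L'
  Add: L' → f c
  Add: L' → )
  Add: L' → c c

No remaining common prefixes — done.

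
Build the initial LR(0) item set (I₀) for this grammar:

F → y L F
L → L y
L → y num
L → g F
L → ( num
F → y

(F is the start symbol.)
{ [F → . y L F], [F → . y], [F' → . F] }

First, augment the grammar with F' → F
I₀ = CLOSURE({ [F' → . F] }):
  [F' → . F] has the dot before F: add [F → . y L F], [F → . y]
No further items can be added.

I₀ = { [F → . y L F], [F → . y], [F' → . F] }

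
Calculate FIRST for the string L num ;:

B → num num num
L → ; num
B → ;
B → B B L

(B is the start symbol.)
FIRST sets of the non-terminals involved (from the grammar, by fixed-point iteration):
  FIRST(L) = { ';' }

To compute FIRST(L num ;), process the symbols left to right:
Symbol L is a non-terminal. Add FIRST(L) \ {ε} = { ';' }
L is not nullable (ε ∉ FIRST(L)), so stop here.
FIRST(L num ;) = { ';' }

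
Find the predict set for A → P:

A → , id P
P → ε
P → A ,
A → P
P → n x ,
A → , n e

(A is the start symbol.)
PREDICT(A → P) = (FIRST(RHS) \ {ε}) ∪ (FOLLOW(A) if ε ∈ FIRST(RHS), i.e. RHS ⇒* ε)
FIRST(P) = { ',', 'n', ε }
FIRST(P) = { ',', 'n', ε }
ε ∈ FIRST(P) (the right-hand side is nullable), so add FOLLOW(A) = { $, ',' }
PREDICT(A → P) = { $, ',', 'n' }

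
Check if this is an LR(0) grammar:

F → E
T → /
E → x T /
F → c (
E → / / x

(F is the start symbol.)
Yes, the grammar is LR(0)

A grammar is LR(0) if no state in the canonical LR(0) collection has:
  - both a shift item (dot before a terminal) and a complete item (shift-reduce conflict), or
  - two or more complete items (reduce-reduce conflict; the accept item [F' → F .] counts as a complete item here).

Augment with F' → F and build the canonical LR(0) collection (I0 = CLOSURE({[F' → . F]}), then GOTO on every symbol after a dot until no new states appear). It has 12 states:
  I0: { [E → . / / x], [E → . x T /], [F → . E], [F → . c (], [F' → . F] }  — shift
  I1: { [E → / . / x] }  — shift
  I2: { [F → E .] }  — reduce
  I3: { [F' → F .] }  — accept
  I4: { [F → c . (] }  — shift
  I5: { [E → x . T /], [T → . /] }  — shift
  I6: { [T → / .] }  — reduce
  I7: { [E → x T . /] }  — shift
  I8: { [E → x T / .] }  — reduce
  I9: { [F → c ( .] }  — reduce
  I10: { [E → / / . x] }  — shift
  I11: { [E → / / x .] }  — reduce

Every state is either a pure shift/goto state or contains exactly one complete item and nothing to shift — no conflicts. The grammar is LR(0).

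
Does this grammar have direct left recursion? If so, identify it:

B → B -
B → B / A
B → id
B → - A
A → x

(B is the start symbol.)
Yes, B is left-recursive

B → B -: LEFT RECURSIVE (starts with B)
B → B / A: LEFT RECURSIVE (starts with B)
B → id: starts with id
B → - A: starts with '-'
A → x: starts with x

The grammar has direct left recursion on: B.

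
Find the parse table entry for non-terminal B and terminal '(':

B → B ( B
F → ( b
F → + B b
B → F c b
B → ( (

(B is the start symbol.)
To find M[B, '('], we find productions for B where '(' is in the predict set (PREDICT(N → α) = (FIRST(α) \ {ε}) ∪ (FOLLOW(N) if α ⇒* ε)).

Relevant sets:
  FIRST(B) = { '(', '+' }
  FIRST(F) = { '(', '+' }

B → B ( B: PREDICT = { '(', '+' }
  '(' is in predict set, so this production goes in M[B, '(']
B → F c b: PREDICT = { '(', '+' }
  '(' is in predict set, so this production goes in M[B, '(']
B → ( (: PREDICT = { '(' }
  '(' is in predict set, so this production goes in M[B, '(']

M[B, '('] = B → B ( B, B → F c b, B → ( (  (a multiply-defined cell — the grammar is not LL(1))

Answer: B → B ( B, B → F c b, B → ( (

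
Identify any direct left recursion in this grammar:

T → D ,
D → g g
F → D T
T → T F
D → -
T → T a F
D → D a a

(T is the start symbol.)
Direct left recursion occurs when N → N α for some non-terminal N (the right-hand side begins with the left-hand side itself).

T → D ,: starts with D
D → g g: starts with g
F → D T: starts with D
T → T F: LEFT RECURSIVE (starts with T)
D → -: starts with '-'
T → T a F: LEFT RECURSIVE (starts with T)
D → D a a: LEFT RECURSIVE (starts with D)

The grammar has direct left recursion on: T, D.

Answer: Yes, T, D are left-recursive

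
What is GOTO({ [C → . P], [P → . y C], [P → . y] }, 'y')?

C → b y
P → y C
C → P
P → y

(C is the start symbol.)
{ [C → . P], [C → . b y], [P → . y C], [P → . y], [P → y . C], [P → y .] }

GOTO(I, 'y') = CLOSURE({ [A → αX.β] : [A → α.Xβ] ∈ I, X = 'y' })

Items with dot before 'y', with the dot advanced:
  [P → . y] → [P → y .]
  [P → . y C] → [P → y . C]
Closure of the advanced items:
  [P → y . C] has the dot before C: add [C → . b y], [C → . P]
  [C → . P] has the dot before P: add [P → . y C], [P → . y]

GOTO = { [C → . P], [C → . b y], [P → . y C], [P → . y], [P → y . C], [P → y .] }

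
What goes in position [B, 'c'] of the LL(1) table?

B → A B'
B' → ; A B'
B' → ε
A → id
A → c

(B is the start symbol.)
To find M[B, 'c'], we find productions for B where 'c' is in the predict set (PREDICT(N → α) = (FIRST(α) \ {ε}) ∪ (FOLLOW(N) if α ⇒* ε)).

Relevant sets:
  FIRST(A) = { 'c', 'id' }

B → A B': PREDICT = { 'c', 'id' }
  'c' is in predict set, so this production goes in M[B, 'c']

M[B, 'c'] = B → A B'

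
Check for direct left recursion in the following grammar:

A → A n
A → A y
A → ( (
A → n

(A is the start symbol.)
A → A n: LEFT RECURSIVE (starts with A)
A → A y: LEFT RECURSIVE (starts with A)
A → ( (: starts with '('
A → n: starts with n

The grammar has direct left recursion on: A.

Answer: Yes, A is left-recursive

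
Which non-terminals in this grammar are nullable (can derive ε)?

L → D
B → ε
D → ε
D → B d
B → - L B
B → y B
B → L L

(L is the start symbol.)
{ 'B', 'D', 'L' }

A non-terminal is nullable if it can derive ε (the empty string): either it has an ε-production, or it has a production whose right-hand side consists entirely of nullable non-terminals.

ε-productions: B → ε, D → ε
So B, D are immediately nullable.
L → D: every symbol on the right is nullable, so L is nullable too.
Every non-terminal is now nullable.
Nullable = { 'B', 'D', 'L' }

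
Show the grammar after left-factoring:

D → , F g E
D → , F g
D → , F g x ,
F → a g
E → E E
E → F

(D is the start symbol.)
Left-factoring transforms A → αβ₁ | αβ₂ into A → αA' and A' → β₁ | β₂
(α is the longest common prefix among the alternatives). Repeat until
no nonterminal has two alternatives with a common prefix.

Round 1: D has alternatives sharing prefix ', F g'. Introduce D': D → , F g D'
  Add: D' → E
  Add: D' → ε
  Add: D' → x ,

No remaining common prefixes — done.

Resulting grammar:
D → , F g D'
D' → E
D' → ε
D' → x ,
F → a g
E → E E
E → F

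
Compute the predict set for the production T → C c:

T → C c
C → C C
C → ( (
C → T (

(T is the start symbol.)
{ '(' }

PREDICT(T → C c) = (FIRST(RHS) \ {ε}) ∪ (FOLLOW(T) if ε ∈ FIRST(RHS), i.e. RHS ⇒* ε)
FIRST(C) = { '(' }
FIRST(C c) = { '(' }
ε ∉ FIRST(C c), so FOLLOW(T) is not added.
PREDICT(T → C c) = { '(' }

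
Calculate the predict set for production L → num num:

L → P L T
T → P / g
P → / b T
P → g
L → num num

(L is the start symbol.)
PREDICT(L → num num) = (FIRST(RHS) \ {ε}) ∪ (FOLLOW(L) if ε ∈ FIRST(RHS), i.e. RHS ⇒* ε)
FIRST(num num) = { 'num' }
ε ∉ FIRST(num num), so FOLLOW(L) is not added.
PREDICT(L → num num) = { 'num' }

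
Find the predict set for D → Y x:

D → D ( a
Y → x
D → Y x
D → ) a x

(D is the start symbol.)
{ 'x' }

PREDICT(D → Y x) = (FIRST(RHS) \ {ε}) ∪ (FOLLOW(D) if ε ∈ FIRST(RHS), i.e. RHS ⇒* ε)
FIRST(Y) = { 'x' }
FIRST(Y x) = { 'x' }
ε ∉ FIRST(Y x), so FOLLOW(D) is not added.
PREDICT(D → Y x) = { 'x' }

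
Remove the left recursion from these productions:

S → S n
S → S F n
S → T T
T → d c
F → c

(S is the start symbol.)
S is directly left-recursive. The standard transformation for
  A → A α₁ | ... | A α_m | β₁ | ... | β_n
is
  A  → β₁ A' | ... | β_n A'
  A' → α₁ A' | ... | α_m A' | ε

S → T T becomes S → T T S'
S → S n becomes S' → n S'
S → S F n becomes S' → F n S'
Add S' → ε

Productions for other non-terminals are unchanged:
  T → d c
  F → c

Resulting grammar:
S → T T S'
S' → n S'
S' → F n S'
S' → ε
T → d c
F → c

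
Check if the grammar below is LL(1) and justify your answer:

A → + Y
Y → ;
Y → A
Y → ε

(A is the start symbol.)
A grammar is LL(1) if for each non-terminal N with multiple productions, the predict sets of those productions are pairwise disjoint, where PREDICT(N → α) = (FIRST(α) \ {ε}) ∪ (FOLLOW(N) if α ⇒* ε).

Relevant sets:
  FIRST(A) = { '+' }
  FOLLOW(Y) = { $ }

For Y:
  PREDICT(Y → ';') = { ';' }
  PREDICT(Y → A) = { '+' }
  PREDICT(Y → ε) = { $ }
A has a single production, so nothing to check there.

All predict sets are disjoint. The grammar IS LL(1).

Answer: Yes, the grammar is LL(1).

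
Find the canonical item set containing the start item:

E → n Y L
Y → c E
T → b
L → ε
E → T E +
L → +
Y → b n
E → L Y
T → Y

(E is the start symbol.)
First, augment the grammar with E' → E
I₀ = CLOSURE({ [E' → . E] }):
  [E' → . E] has the dot before E: add [E → . n Y L], [E → . T E +], [E → . L Y]
  [E → . T E +] has the dot before T: add [T → . b], [T → . Y]
  [E → . L Y] has the dot before L: add [L → .], [L → . +]
  [T → . Y] has the dot before Y: add [Y → . c E], [Y → . b n]
No further items can be added.

I₀ = { [E → . L Y], [E → . T E +], [E → . n Y L], [E' → . E], [L → . +], [L → .], [T → . Y], [T → . b], [Y → . b n], [Y → . c E] }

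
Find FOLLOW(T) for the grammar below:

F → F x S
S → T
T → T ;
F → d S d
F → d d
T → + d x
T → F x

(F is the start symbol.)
{ $, ';', 'd', 'x' }

In S → T: T is at the end, add FOLLOW(S)
In T → T ;: T is followed by ';', add FIRST(';') \ {ε} = { ';' }

The FOLLOW sets referred to above (computed the same way, to a fixed point):
  FOLLOW(S) = { $, 'd', 'x' }

Taking the union: FOLLOW(T) = { $, ';', 'd', 'x' }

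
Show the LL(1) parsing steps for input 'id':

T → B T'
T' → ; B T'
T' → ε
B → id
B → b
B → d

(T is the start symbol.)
Stack is shown with the top on the left.

Stack    Input  Action
----------------------
T $      id $   output T → B T'
B T' $   id $   output B → id
id T' $  id $   match 'id'
T' $     $      output T' → ε
$        $      accept

The string is accepted.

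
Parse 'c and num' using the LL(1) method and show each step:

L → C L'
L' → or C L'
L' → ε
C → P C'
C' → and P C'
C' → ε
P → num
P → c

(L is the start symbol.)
LL(1) parsing maintains a stack (initially the start symbol over $) and the input. At each step: if the stack top is a terminal, match it against the current input token; if it is a non-terminal N, replace it with the RHS of M[N, lookahead] (the unique production whose predict set contains the lookahead).

Stack is shown with the top on the left.

Stack          Input        Action
----------------------------------
L $            c and num $  output L → C L'
C L' $         c and num $  output C → P C'
P C' L' $      c and num $  output P → c
c C' L' $      c and num $  match 'c'
C' L' $        and num $    output C' → and P C'
and P C' L' $  and num $    match 'and'
P C' L' $      num $        output P → num
num C' L' $    num $        match 'num'
C' L' $        $            output C' → ε
L' $           $            output L' → ε
$              $            accept

The string is accepted.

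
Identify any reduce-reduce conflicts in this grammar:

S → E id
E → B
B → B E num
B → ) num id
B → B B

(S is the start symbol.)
Yes — I6: [B → B B .] vs [E → B .]

Augment with S' → S and build the canonical LR(0) collection (I0 = CLOSURE({[S' → . S]}), then GOTO on every symbol after a dot until no new states appear). It has 11 states:
  I0: { [B → . ) num id], [B → . B B], [B → . B E num], [E → . B], [S → . E id], [S' → . S] }  — shift
  I1: { [B → ) . num id] }  — shift
  I2: { [B → . ) num id], [B → . B B], [B → . B E num], [B → B . B], [B → B . E num], [E → . B], [E → B .] }  — shift, reduce
  I3: { [S → E . id] }  — shift
  I4: { [S' → S .] }  — accept
  I5: { [S → E id .] }  — reduce
  I6: { [B → . ) num id], [B → . B B], [B → . B E num], [B → B . B], [B → B . E num], [B → B B .], [E → . B], [E → B .] }  — shift, 2 reduces
  I7: { [B → B E . num] }  — shift
  I8: { [B → B E num .] }  — reduce
  I9: { [B → ) num . id] }  — shift
  I10: { [B → ) num id .] }  — reduce

I6 contains complete items [B → B B .], [E → B .] — reduce-reduce conflict.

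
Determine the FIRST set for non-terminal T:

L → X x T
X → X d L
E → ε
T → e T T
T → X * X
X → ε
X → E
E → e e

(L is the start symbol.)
{ '*', 'd', 'e' }

FIRST sets of the other non-terminals involved (by the same procedure, iterated to a fixed point):
  FIRST(X) = { 'd', 'e', ε }

From T → e T T:
  - e is a terminal: add 'e' and stop
From T → X * X:
  - X is a non-terminal: add FIRST(X) \ {ε} = { 'd', 'e' }
    X is nullable, so continue to the next symbol
  - '*' is a terminal: add '*' and stop

Collecting: FIRST(T) = { '*', 'd', 'e' }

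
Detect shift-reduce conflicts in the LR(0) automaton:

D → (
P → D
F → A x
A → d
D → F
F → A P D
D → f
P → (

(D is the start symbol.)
A shift-reduce conflict occurs when an LR(0) state has both:
  - a complete (reduce) item [A → α .] (dot at the end), and
  - a shift item [B → β . c γ] (dot before a terminal).

Augment with D' → D and build the canonical LR(0) collection (I0 = CLOSURE({[D' → . D]}), then GOTO on every symbol after a dot until no new states appear). It has 12 states:
  I0: { [A → . d], [D → . (], [D → . F], [D → . f], [D' → . D], [F → . A P D], [F → . A x] }  — shift
  I1: { [D → ( .] }  — reduce
  I2: { [A → . d], [D → . (], [D → . F], [D → . f], [F → . A P D], [F → . A x], [F → A . P D], [F → A . x], [P → . (], [P → . D] }  — shift
  I3: { [D' → D .] }  — accept
  I4: { [D → F .] }  — reduce
  I5: { [A → d .] }  — reduce
  I6: { [D → f .] }  — reduce
  I7: { [D → ( .], [P → ( .] }  — 2 reduces
  I8: { [P → D .] }  — reduce
  I9: { [A → . d], [D → . (], [D → . F], [D → . f], [F → . A P D], [F → . A x], [F → A P . D] }  — shift
  I10: { [F → A x .] }  — reduce
  I11: { [F → A P D .] }  — reduce

No state contains both a complete item and a shift item.

Answer: No shift-reduce conflicts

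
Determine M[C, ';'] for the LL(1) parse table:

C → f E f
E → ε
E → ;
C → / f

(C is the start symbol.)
Empty (error entry)

To find M[C, ';'], we find productions for C where ';' is in the predict set (PREDICT(N → α) = (FIRST(α) \ {ε}) ∪ (FOLLOW(N) if α ⇒* ε)).

C → f E f: PREDICT = { 'f' }
C → / f: PREDICT = { '/' }

M[C, ';'] is empty (no production applies)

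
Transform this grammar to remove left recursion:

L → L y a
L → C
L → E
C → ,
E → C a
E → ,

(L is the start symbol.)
L → C L'
L → E L'
L' → y a L'
L' → ε
C → ,
E → C a
E → ,

L is directly left-recursive. The standard transformation for
  A → A α₁ | ... | A α_m | β₁ | ... | β_n
is
  A  → β₁ A' | ... | β_n A'
  A' → α₁ A' | ... | α_m A' | ε

L → C becomes L → C L'
L → E becomes L → E L'
L → L y a becomes L' → y a L'
Add L' → ε

Productions for other non-terminals are unchanged:
  C → ,
  E → C a
  E → ,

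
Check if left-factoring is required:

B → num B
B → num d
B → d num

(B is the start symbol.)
Left-factoring is needed when two productions for the same non-terminal
share a common prefix on the right-hand side.

Productions for B:
  B → num B
  B → num d
  B → d num

Found common prefix 'num' in productions for B

Answer: Yes, B has productions with common prefix 'num'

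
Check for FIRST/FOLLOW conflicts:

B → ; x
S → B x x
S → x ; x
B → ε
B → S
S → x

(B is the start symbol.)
Yes. B → S with FOLLOW(B) on { 'x' }

A FIRST/FOLLOW conflict occurs when a non-terminal N has a nullable alternative N → β (β ⇒* ε) and another alternative N → α with FIRST(α) ∩ FOLLOW(N) ≠ ∅: on such a lookahead the parser cannot decide between expanding α and letting N vanish via β.

Nullable non-terminals: B.
FIRST sets used below: FIRST(S) = { ';', 'x' }

B: nullable alternative(s) B → ε; FOLLOW(B) = { $, 'x' }
  B → ; x: FIRST \ {ε} = { ';' } — disjoint from FOLLOW(B)
  B → ε: FIRST \ {ε} = { } — this is the only nullable alternative, skip
  B → S: FIRST \ {ε} = { ';', 'x' } — overlaps FOLLOW(B) on { 'x' }: CONFLICT

S has no nullable alternative, so no FIRST/FOLLOW check is needed there.

So the grammar has 1 FIRST/FOLLOW conflict (marked CONFLICT above).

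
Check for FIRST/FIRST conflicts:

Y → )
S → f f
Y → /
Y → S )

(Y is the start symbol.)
No FIRST/FIRST conflicts.

FIRST sets of the non-terminals at (or reachable through a nullable prefix from) the front of some alternative:
  FIRST(S) = { 'f' }

Productions for Y:
  Y → ): FIRST = { ')' }
  Y → /: FIRST = { '/' }
  Y → S ): FIRST = { 'f' }
S has only one production, so no FIRST/FIRST conflict is possible there.

All alternatives of each non-terminal have pairwise disjoint FIRST sets.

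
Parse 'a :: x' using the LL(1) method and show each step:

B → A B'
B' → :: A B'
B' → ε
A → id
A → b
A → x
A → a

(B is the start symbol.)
Stack is shown with the top on the left.

Stack      Input     Action
---------------------------
B $        a :: x $  output B → A B'
A B' $     a :: x $  output A → a
a B' $     a :: x $  match 'a'
B' $       :: x $    output B' → :: A B'
:: A B' $  :: x $    match '::'
A B' $     x $       output A → x
x B' $     x $       match 'x'
B' $       $         output B' → ε
$          $         accept

The string is accepted.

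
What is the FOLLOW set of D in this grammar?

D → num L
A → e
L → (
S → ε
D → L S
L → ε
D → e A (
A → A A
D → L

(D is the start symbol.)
D is the start symbol, so $ ∈ FOLLOW(D).
D does not occur on any right-hand side.

Taking the union: FOLLOW(D) = { $ }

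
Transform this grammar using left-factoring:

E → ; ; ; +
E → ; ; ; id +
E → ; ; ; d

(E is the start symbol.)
E → ; ; ; E'
E' → +
E' → id +
E' → d

Left-factoring transforms A → αβ₁ | αβ₂ into A → αA' and A' → β₁ | β₂
(α is the longest common prefix among the alternatives). Repeat until
no nonterminal has two alternatives with a common prefix.

Round 1: E has alternatives sharing prefix '; ; ;'. Introduce E': E → ; ; ; E'
  Add: E' → +
  Add: E' → id +
  Add: E' → d

No remaining common prefixes — done.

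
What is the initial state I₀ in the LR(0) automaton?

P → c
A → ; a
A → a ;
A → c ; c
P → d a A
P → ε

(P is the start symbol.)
First, augment the grammar with P' → P
I₀ = CLOSURE({ [P' → . P] }):
  [P' → . P] has the dot before P: add [P → . c], [P → . d a A], [P → .]
No further items can be added.

I₀ = { [P → . c], [P → . d a A], [P → .], [P' → . P] }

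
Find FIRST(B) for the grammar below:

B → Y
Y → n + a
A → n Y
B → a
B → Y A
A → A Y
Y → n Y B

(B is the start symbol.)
{ 'a', 'n' }

FIRST sets of the other non-terminals involved (by the same procedure, iterated to a fixed point):
  FIRST(Y) = { 'n' }

From B → Y:
  - Y is a non-terminal: add FIRST(Y) \ {ε} = { 'n' }
    Y is not nullable, so stop
From B → a:
  - a is a terminal: add 'a' and stop
From B → Y A:
  - Y is a non-terminal: add FIRST(Y) \ {ε} = { 'n' }
    Y is not nullable, so stop

Collecting: FIRST(B) = { 'a', 'n' }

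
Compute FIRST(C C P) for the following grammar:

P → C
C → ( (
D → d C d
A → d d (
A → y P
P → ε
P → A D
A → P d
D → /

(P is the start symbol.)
{ '(' }

FIRST sets of the non-terminals involved (from the grammar, by fixed-point iteration):
  FIRST(C) = { '(' }

To compute FIRST(C C P), process the symbols left to right:
Symbol C is a non-terminal. Add FIRST(C) \ {ε} = { '(' }
C is not nullable (ε ∉ FIRST(C)), so stop here.
FIRST(C C P) = { '(' }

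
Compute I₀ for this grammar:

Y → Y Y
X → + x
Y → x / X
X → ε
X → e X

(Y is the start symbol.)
First, augment the grammar with Y' → Y
I₀ = CLOSURE({ [Y' → . Y] }):
  [Y' → . Y] has the dot before Y: add [Y → . Y Y], [Y → . x / X]
No further items can be added.

I₀ = { [Y → . Y Y], [Y → . x / X], [Y' → . Y] }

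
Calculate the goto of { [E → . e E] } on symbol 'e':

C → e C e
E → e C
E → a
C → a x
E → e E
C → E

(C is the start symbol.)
{ [E → . a], [E → . e C], [E → . e E], [E → e . E] }

GOTO(I, 'e') = CLOSURE({ [A → αX.β] : [A → α.Xβ] ∈ I, X = 'e' })

Items with dot before 'e', with the dot advanced:
  [E → . e E] → [E → e . E]
Closure of the advanced items:
  [E → e . E] has the dot before E: add [E → . e C], [E → . a], [E → . e E]

GOTO = { [E → . a], [E → . e C], [E → . e E], [E → e . E] }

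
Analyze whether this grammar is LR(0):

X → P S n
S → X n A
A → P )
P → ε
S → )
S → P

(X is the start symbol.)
A grammar is LR(0) if no state in the canonical LR(0) collection has:
  - both a shift item (dot before a terminal) and a complete item (shift-reduce conflict), or
  - two or more complete items (reduce-reduce conflict; the accept item [X' → X .] counts as a complete item here).

Augment with X' → X and build the canonical LR(0) collection (I0 = CLOSURE({[X' → . X]}), then GOTO on every symbol after a dot until no new states appear). It has 12 states:
  I0: { [P → .], [X → . P S n], [X' → . X] }  — reduce
  I1: { [P → .], [S → . )], [S → . P], [S → . X n A], [X → . P S n], [X → P . S n] }  — shift, reduce
  I2: { [X' → X .] }  — accept
  I3: { [S → ) .] }  — reduce
  I4: { [P → .], [S → . )], [S → . P], [S → . X n A], [S → P .], [X → . P S n], [X → P . S n] }  — shift, 2 reduces
  I5: { [X → P S . n] }  — shift
  I6: { [S → X . n A] }  — shift
  I7: { [A → . P )], [P → .], [S → X n . A] }  — reduce
  I8: { [S → X n A .] }  — reduce
  I9: { [A → P . )] }  — shift
  I10: { [A → P ) .] }  — reduce
  I11: { [X → P S n .] }  — reduce

Conflict in state I1:
  Shift-reduce conflict between [P → .] and [S → . )]
So the grammar is NOT LR(0).

Answer: No. Shift-reduce conflict between [P → .] and [S → . )]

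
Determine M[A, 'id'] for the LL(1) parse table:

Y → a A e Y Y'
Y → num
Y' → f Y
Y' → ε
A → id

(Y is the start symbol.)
To find M[A, 'id'], we find productions for A where 'id' is in the predict set (PREDICT(N → α) = (FIRST(α) \ {ε}) ∪ (FOLLOW(N) if α ⇒* ε)).

A → id: PREDICT = { 'id' }
  'id' is in predict set, so this production goes in M[A, 'id']

M[A, 'id'] = A → id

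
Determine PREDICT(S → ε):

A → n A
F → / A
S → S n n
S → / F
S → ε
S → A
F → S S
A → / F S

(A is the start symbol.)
PREDICT(S → ε) = (FIRST(RHS) \ {ε}) ∪ (FOLLOW(S) if ε ∈ FIRST(RHS), i.e. RHS ⇒* ε)
The right-hand side is ε (FIRST(ε) = { ε }), so the predict set is FOLLOW(S) = { $, '/', 'n' }
PREDICT(S → ε) = { $, '/', 'n' }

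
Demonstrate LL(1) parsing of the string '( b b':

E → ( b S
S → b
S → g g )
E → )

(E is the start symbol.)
Stack is shown with the top on the left.

Stack    Input    Action
------------------------
E $      ( b b $  output E → ( b S
( b S $  ( b b $  match '('
b S $    b b $    match 'b'
S $      b $      output S → b
b $      b $      match 'b'
$        $        accept

The string is accepted.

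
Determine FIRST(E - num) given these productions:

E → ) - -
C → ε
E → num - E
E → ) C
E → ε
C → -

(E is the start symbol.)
{ ')', '-', 'num' }

FIRST sets of the non-terminals involved (from the grammar, by fixed-point iteration):
  FIRST(E) = { ')', 'num', ε }

To compute FIRST(E - num), process the symbols left to right:
Symbol E is a non-terminal. Add FIRST(E) \ {ε} = { ')', 'num' }
E is nullable (ε ∈ FIRST(E)), continue to the next symbol.
Symbol - is a terminal. Add '-' and stop.
FIRST(E - num) = { ')', '-', 'num' }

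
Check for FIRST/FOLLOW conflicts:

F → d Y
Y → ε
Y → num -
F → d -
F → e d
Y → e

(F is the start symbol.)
A FIRST/FOLLOW conflict occurs when a non-terminal N has a nullable alternative N → β (β ⇒* ε) and another alternative N → α with FIRST(α) ∩ FOLLOW(N) ≠ ∅: on such a lookahead the parser cannot decide between expanding α and letting N vanish via β.

Nullable non-terminals: Y.

Y: nullable alternative(s) Y → ε; FOLLOW(Y) = { $ }
  Y → ε: FIRST \ {ε} = { } — this is the only nullable alternative, skip
  Y → num -: FIRST \ {ε} = { 'num' } — disjoint from FOLLOW(Y)
  Y → e: FIRST \ {ε} = { 'e' } — disjoint from FOLLOW(Y)

F has no nullable alternative, so no FIRST/FOLLOW check is needed there.

No FIRST/FOLLOW conflicts found.

Answer: No FIRST/FOLLOW conflicts.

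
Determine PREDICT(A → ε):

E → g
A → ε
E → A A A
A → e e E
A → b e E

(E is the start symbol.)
PREDICT(A → ε) = (FIRST(RHS) \ {ε}) ∪ (FOLLOW(A) if ε ∈ FIRST(RHS), i.e. RHS ⇒* ε)
The right-hand side is ε (FIRST(ε) = { ε }), so the predict set is FOLLOW(A) = { $, 'b', 'e' }
PREDICT(A → ε) = { $, 'b', 'e' }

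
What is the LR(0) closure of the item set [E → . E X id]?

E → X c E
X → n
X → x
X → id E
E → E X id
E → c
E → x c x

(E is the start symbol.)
Start with: [E → . E X id]
  [E → . E X id] has the dot before E: add [E → . X c E], [E → . c], [E → . x c x]
  [E → . X c E] has the dot before X: add [X → . n], [X → . x], [X → . id E]
No further items can be added.

CLOSURE = { [E → . E X id], [E → . X c E], [E → . c], [E → . x c x], [X → . id E], [X → . n], [X → . x] }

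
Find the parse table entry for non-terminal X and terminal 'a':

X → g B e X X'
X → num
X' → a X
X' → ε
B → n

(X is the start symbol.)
To find M[X, 'a'], we find productions for X where 'a' is in the predict set (PREDICT(N → α) = (FIRST(α) \ {ε}) ∪ (FOLLOW(N) if α ⇒* ε)).

X → g B e X X': PREDICT = { 'g' }
X → num: PREDICT = { 'num' }

M[X, 'a'] is empty (no production applies)

Answer: Empty (error entry)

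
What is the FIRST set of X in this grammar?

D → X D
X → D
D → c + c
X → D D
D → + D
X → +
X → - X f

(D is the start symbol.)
To compute FIRST(X), examine every production with X on the left-hand side, reading each right-hand side left to right until a non-nullable symbol is reached.

FIRST sets of the other non-terminals involved (by the same procedure, iterated to a fixed point):
  FIRST(D) = { '+', '-', 'c' }

From X → D:
  - D is a non-terminal: add FIRST(D) \ {ε} = { '+', '-', 'c' }
    D is not nullable, so stop
From X → D D:
  - D is a non-terminal: add FIRST(D) \ {ε} = { '+', '-', 'c' }
    D is not nullable, so stop
From X → +:
  - '+' is a terminal: add '+' and stop
From X → - X f:
  - '-' is a terminal: add '-' and stop

Collecting: FIRST(X) = { '+', '-', 'c' }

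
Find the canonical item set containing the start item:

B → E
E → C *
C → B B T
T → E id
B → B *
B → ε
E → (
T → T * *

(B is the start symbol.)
{ [B → . B *], [B → . E], [B → .], [B' → . B], [C → . B B T], [E → . (], [E → . C *] }

First, augment the grammar with B' → B
I₀ = CLOSURE({ [B' → . B] }):
  [B' → . B] has the dot before B: add [B → . E], [B → . B *], [B → .]
  [B → . E] has the dot before E: add [E → . C *], [E → . (]
  [E → . C *] has the dot before C: add [C → . B B T]
No further items can be added.

I₀ = { [B → . B *], [B → . E], [B → .], [B' → . B], [C → . B B T], [E → . (], [E → . C *] }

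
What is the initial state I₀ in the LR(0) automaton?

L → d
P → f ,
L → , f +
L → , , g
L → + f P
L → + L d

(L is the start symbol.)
First, augment the grammar with L' → L
I₀ = CLOSURE({ [L' → . L] }):
  [L' → . L] has the dot before L: add [L → . d], [L → . , f +], [L → . , , g], [L → . + f P], [L → . + L d]
No further items can be added.

I₀ = { [L → . + L d], [L → . + f P], [L → . , , g], [L → . , f +], [L → . d], [L' → . L] }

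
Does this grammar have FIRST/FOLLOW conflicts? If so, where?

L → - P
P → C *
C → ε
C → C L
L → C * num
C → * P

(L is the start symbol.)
Yes. C → C L with FOLLOW(C) on { '*', '-' }; C → '*' P with FOLLOW(C) on { '*' }

Nullable non-terminals: C.
FIRST sets used below: FIRST(C) = { '*', '-', ε }, FIRST(L) = { '*', '-' }

C: nullable alternative(s) C → ε; FOLLOW(C) = { '*', '-' }
  C → ε: FIRST \ {ε} = { } — this is the only nullable alternative, skip
  C → C L: FIRST \ {ε} = { '*', '-' } — overlaps FOLLOW(C) on { '*', '-' }: CONFLICT
  C → * P: FIRST \ {ε} = { '*' } — overlaps FOLLOW(C) on { '*' }: CONFLICT

L, P have no nullable alternative, so no FIRST/FOLLOW check is needed there.

So the grammar has 2 FIRST/FOLLOW conflicts (marked CONFLICT above).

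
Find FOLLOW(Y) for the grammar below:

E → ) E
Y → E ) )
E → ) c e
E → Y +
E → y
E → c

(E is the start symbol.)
{ '+' }

To compute FOLLOW(Y), find every occurrence of Y on a right-hand side N → α Y β: add FIRST(β) \ {ε}, and if β is empty or nullable also add FOLLOW(N). Iterate to a fixed point.

In E → Y +: Y is followed by '+', add FIRST('+') \ {ε} = { '+' }

Taking the union: FOLLOW(Y) = { '+' }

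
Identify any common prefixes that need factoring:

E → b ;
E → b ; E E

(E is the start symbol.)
Yes, E has productions with common prefix 'b ;'

Left-factoring is needed when two productions for the same non-terminal
share a common prefix on the right-hand side.

Productions for E:
  E → b ;
  E → b ; E E

Found common prefix 'b ;' in productions for E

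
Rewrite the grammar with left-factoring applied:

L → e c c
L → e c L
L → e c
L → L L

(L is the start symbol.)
Left-factoring transforms A → αβ₁ | αβ₂ into A → αA' and A' → β₁ | β₂
(α is the longest common prefix among the alternatives). Repeat until
no nonterminal has two alternatives with a common prefix.

Round 1: L has alternatives sharing prefix 'e c'. Introduce L': L → e c L'
  Add: L' → c
  Add: L' → L
  Add: L' → ε

No remaining common prefixes — done.

Resulting grammar:
L → e c L'
L' → c
L' → L
L' → ε
L → L L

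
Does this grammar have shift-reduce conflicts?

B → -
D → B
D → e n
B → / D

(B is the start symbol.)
Augment with B' → B and build the canonical LR(0) collection (I0 = CLOSURE({[B' → . B]}), then GOTO on every symbol after a dot until no new states appear). It has 8 states:
  I0: { [B → . -], [B → . / D], [B' → . B] }  — shift
  I1: { [B → - .] }  — reduce
  I2: { [B → . -], [B → . / D], [B → / . D], [D → . B], [D → . e n] }  — shift
  I3: { [B' → B .] }  — accept
  I4: { [D → B .] }  — reduce
  I5: { [B → / D .] }  — reduce
  I6: { [D → e . n] }  — shift
  I7: { [D → e n .] }  — reduce

No state contains both a complete item and a shift item.

Answer: No shift-reduce conflicts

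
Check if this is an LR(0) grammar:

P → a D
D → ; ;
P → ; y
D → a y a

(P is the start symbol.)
Augment with P' → P and build the canonical LR(0) collection (I0 = CLOSURE({[P' → . P]}), then GOTO on every symbol after a dot until no new states appear). It has 11 states:
  I0: { [P → . ; y], [P → . a D], [P' → . P] }  — shift
  I1: { [P → ; . y] }  — shift
  I2: { [P' → P .] }  — accept
  I3: { [D → . ; ;], [D → . a y a], [P → a . D] }  — shift
  I4: { [D → ; . ;] }  — shift
  I5: { [P → a D .] }  — reduce
  I6: { [D → a . y a] }  — shift
  I7: { [D → a y . a] }  — shift
  I8: { [D → a y a .] }  — reduce
  I9: { [D → ; ; .] }  — reduce
  I10: { [P → ; y .] }  — reduce

Every state is either a pure shift/goto state or contains exactly one complete item and nothing to shift — no conflicts. The grammar is LR(0).

Answer: Yes, the grammar is LR(0)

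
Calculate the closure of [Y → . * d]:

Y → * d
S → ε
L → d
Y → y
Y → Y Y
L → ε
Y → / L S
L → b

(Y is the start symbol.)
Start with: [Y → . * d]
The dot precedes the terminal '*', so nothing is added.

CLOSURE = { [Y → . * d] }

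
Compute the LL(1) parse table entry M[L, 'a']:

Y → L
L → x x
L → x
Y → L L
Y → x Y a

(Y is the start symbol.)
Empty (error entry)

To find M[L, 'a'], we find productions for L where 'a' is in the predict set (PREDICT(N → α) = (FIRST(α) \ {ε}) ∪ (FOLLOW(N) if α ⇒* ε)).

L → x x: PREDICT = { 'x' }
L → x: PREDICT = { 'x' }

M[L, 'a'] is empty (no production applies)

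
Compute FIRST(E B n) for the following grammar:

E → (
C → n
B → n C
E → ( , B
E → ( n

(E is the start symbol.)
{ '(' }

FIRST sets of the non-terminals involved (from the grammar, by fixed-point iteration):
  FIRST(E) = { '(' }

To compute FIRST(E B n), process the symbols left to right:
Symbol E is a non-terminal. Add FIRST(E) \ {ε} = { '(' }
E is not nullable (ε ∉ FIRST(E)), so stop here.
FIRST(E B n) = { '(' }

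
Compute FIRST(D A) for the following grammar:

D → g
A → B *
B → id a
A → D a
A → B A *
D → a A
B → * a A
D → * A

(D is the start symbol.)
{ '*', 'a', 'g' }

FIRST sets of the non-terminals involved (from the grammar, by fixed-point iteration):
  FIRST(D) = { '*', 'a', 'g' }

To compute FIRST(D A), process the symbols left to right:
Symbol D is a non-terminal. Add FIRST(D) \ {ε} = { '*', 'a', 'g' }
D is not nullable (ε ∉ FIRST(D)), so stop here.
FIRST(D A) = { '*', 'a', 'g' }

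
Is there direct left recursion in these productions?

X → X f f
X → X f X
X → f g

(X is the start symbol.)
Direct left recursion occurs when N → N α for some non-terminal N (the right-hand side begins with the left-hand side itself).

X → X f f: LEFT RECURSIVE (starts with X)
X → X f X: LEFT RECURSIVE (starts with X)
X → f g: starts with f

The grammar has direct left recursion on: X.

Answer: Yes, X is left-recursive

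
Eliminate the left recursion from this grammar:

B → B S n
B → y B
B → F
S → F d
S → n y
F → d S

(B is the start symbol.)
B → y B B'
B → F B'
B' → S n B'
B' → ε
S → F d
S → n y
F → d S

B is directly left-recursive. The standard transformation for
  A → A α₁ | ... | A α_m | β₁ | ... | β_n
is
  A  → β₁ A' | ... | β_n A'
  A' → α₁ A' | ... | α_m A' | ε

B → y B becomes B → y B B'
B → F becomes B → F B'
B → B S n becomes B' → S n B'
Add B' → ε

Productions for other non-terminals are unchanged:
  S → F d
  S → n y
  F → d S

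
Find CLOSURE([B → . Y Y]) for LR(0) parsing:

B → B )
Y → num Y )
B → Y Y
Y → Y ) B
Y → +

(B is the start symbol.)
Start with: [B → . Y Y]
  [B → . Y Y] has the dot before Y: add [Y → . num Y )], [Y → . Y ) B], [Y → . +]
No further items can be added.

CLOSURE = { [B → . Y Y], [Y → . +], [Y → . Y ) B], [Y → . num Y )] }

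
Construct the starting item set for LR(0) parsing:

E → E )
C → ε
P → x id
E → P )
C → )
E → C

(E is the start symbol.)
First, augment the grammar with E' → E
I₀ = CLOSURE({ [E' → . E] }):
  [E' → . E] has the dot before E: add [E → . E )], [E → . P )], [E → . C]
  [E → . P )] has the dot before P: add [P → . x id]
  [E → . C] has the dot before C: add [C → .], [C → . )]
No further items can be added.

I₀ = { [C → . )], [C → .], [E → . C], [E → . E )], [E → . P )], [E' → . E], [P → . x id] }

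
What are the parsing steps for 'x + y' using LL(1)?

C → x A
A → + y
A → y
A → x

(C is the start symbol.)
LL(1) parsing maintains a stack (initially the start symbol over $) and the input. At each step: if the stack top is a terminal, match it against the current input token; if it is a non-terminal N, replace it with the RHS of M[N, lookahead] (the unique production whose predict set contains the lookahead).

Stack is shown with the top on the left.

Stack  Input    Action
----------------------
C $    x + y $  output C → x A
x A $  x + y $  match 'x'
A $    + y $    output A → + y
+ y $  + y $    match '+'
y $    y $      match 'y'
$      $        accept

The string is accepted.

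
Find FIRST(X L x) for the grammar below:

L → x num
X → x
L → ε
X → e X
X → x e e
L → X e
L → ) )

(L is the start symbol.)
{ 'e', 'x' }

FIRST sets of the non-terminals involved (from the grammar, by fixed-point iteration):
  FIRST(X) = { 'e', 'x' }

To compute FIRST(X L x), process the symbols left to right:
Symbol X is a non-terminal. Add FIRST(X) \ {ε} = { 'e', 'x' }
X is not nullable (ε ∉ FIRST(X)), so stop here.
FIRST(X L x) = { 'e', 'x' }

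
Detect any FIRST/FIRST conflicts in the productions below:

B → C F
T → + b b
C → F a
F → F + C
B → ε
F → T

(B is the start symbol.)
Yes. F → F '+' C / F → T on { '+' }

FIRST sets of the non-terminals at (or reachable through a nullable prefix from) the front of some alternative:
  FIRST(C) = { '+' }
  FIRST(F) = { '+' }
  FIRST(T) = { '+' }

Productions for B:
  B → C F: FIRST = { '+' }
  B → ε: FIRST = { ε }
Productions for F:
  F → F + C: FIRST = { '+' }
  F → T: FIRST = { '+' }
T, C have only one production, so no FIRST/FIRST conflict is possible there.

Conflict for F: F → F + C and F → T
  Overlap: { '+' }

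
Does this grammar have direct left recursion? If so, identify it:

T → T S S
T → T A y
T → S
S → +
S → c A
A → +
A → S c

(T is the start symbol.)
Yes, T is left-recursive

Direct left recursion occurs when N → N α for some non-terminal N (the right-hand side begins with the left-hand side itself).

T → T S S: LEFT RECURSIVE (starts with T)
T → T A y: LEFT RECURSIVE (starts with T)
T → S: starts with S
S → +: starts with '+'
S → c A: starts with c
A → +: starts with '+'
A → S c: starts with S

The grammar has direct left recursion on: T.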